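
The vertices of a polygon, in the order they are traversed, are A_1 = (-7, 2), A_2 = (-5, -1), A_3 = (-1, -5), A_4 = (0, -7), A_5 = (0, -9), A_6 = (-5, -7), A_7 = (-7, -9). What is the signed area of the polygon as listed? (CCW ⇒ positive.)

-39

Apply the surveyor's formula: 2A = Σ (x_i·y_{i+1} − x_{i+1}·y_i), indices taken mod 7.
A_1→A_2: (-7)(-1) − (-5)(2) = 17
A_2→A_3: (-5)(-5) − (-1)(-1) = 24
A_3→A_4: (-1)(-7) − (0)(-5) = 7
A_4→A_5: (0)(-9) − (0)(-7) = 0
A_5→A_6: (0)(-7) − (-5)(-9) = -45
A_6→A_7: (-5)(-9) − (-7)(-7) = -4
A_7→A_1: (-7)(2) − (-7)(-9) = -77
Σ = -78
Signed area = Σ/2 = -39 (negative ⇒ clockwise traversal).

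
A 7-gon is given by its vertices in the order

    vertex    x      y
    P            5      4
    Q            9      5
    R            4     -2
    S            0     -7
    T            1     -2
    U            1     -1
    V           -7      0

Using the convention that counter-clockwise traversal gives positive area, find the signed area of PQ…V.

-52

Apply Gauss's area formula: 2A = Σ (x_i·y_{i+1} − x_{i+1}·y_i), indices taken mod 7.
P→Q: (5)(5) − (9)(4) = -11
Q→R: (9)(-2) − (4)(5) = -38
R→S: (4)(-7) − (0)(-2) = -28
S→T: (0)(-2) − (1)(-7) = 7
T→U: (1)(-1) − (1)(-2) = 1
U→V: (1)(0) − (-7)(-1) = -7
V→P: (-7)(4) − (5)(0) = -28
Σ = -104
Signed area = Σ/2 = -52 (negative ⇒ clockwise traversal).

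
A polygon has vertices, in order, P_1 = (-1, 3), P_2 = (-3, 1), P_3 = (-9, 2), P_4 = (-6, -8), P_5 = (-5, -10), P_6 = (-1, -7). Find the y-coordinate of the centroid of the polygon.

Apply the surveyor's formula. First the cross-terms c_i = x_i·y_{i+1} − x_{i+1}·y_i:
  8, 3, 84, 20, 25, -10  ⇒  2A = 130, A = 65.
Then Σ (y_i + y_{i+1})·c_i = -1208, so ȳ = -1208 / (6·65) = -604/195.

-604/195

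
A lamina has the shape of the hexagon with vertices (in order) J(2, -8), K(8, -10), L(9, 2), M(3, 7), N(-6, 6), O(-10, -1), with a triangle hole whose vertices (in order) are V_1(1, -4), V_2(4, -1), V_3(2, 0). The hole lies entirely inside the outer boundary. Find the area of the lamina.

Outer boundary:
Apply the shoelace (surveyor's) formula: 2A = Σ (x_i·y_{i+1} − x_{i+1}·y_i), indices taken mod 6.
Cross-terms: 44, 106, 57, 60, 66, 82  ⇒  Σ = 415
Area = |Σ|/2 = 207.5.
Hole:
Apply the shoelace (surveyor's) formula: 2A = Σ (x_i·y_{i+1} − x_{i+1}·y_i), indices taken mod 3.
Σ = (15) + (2) + (-8) = 9
Area = |Σ|/2 = 4.5.
Net area = 207.5 − 4.5 = 203.

203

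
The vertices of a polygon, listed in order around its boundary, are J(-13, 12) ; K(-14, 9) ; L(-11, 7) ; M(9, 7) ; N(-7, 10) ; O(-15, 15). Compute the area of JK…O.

55.5

Apply the surveyor's formula: 2A = Σ (x_i·y_{i+1} − x_{i+1}·y_i), indices taken mod 6.
Cross-terms: 51, 1, -140, 139, 45, 15  ⇒  Σ = 111
Area = |Σ|/2 = 55.5.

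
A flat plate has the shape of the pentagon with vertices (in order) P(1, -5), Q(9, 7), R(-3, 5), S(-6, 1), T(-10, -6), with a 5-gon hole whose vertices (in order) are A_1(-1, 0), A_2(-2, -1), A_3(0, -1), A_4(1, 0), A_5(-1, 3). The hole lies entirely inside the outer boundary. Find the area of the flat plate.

Outer boundary:
Apply the shoelace formula: 2A = Σ (x_i·y_{i+1} − x_{i+1}·y_i), indices taken mod 5.
Σ = (52) + (66) + (27) + (46) + (56) = 247
Area = |Σ|/2 = 123.5.
Hole:
Apply the surveyor's formula: 2A = Σ (x_i·y_{i+1} − x_{i+1}·y_i), indices taken mod 5.
Σ = (1) + (2) + (1) + (3) + (3) = 10
Area = |Σ|/2 = 5.
Net area = 123.5 − 5 = 118.5.

118.5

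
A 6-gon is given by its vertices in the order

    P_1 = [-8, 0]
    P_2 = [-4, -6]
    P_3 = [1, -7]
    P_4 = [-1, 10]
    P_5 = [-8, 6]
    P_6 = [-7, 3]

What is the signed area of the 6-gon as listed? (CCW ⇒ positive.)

Cross-terms: 48, 34, 3, 74, 18, 24  ⇒  Σ = 201
Signed area = Σ/2 = 100.5 (positive ⇒ counter-clockwise traversal).

100.5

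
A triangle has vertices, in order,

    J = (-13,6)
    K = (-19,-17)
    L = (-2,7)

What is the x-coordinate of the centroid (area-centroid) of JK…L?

Apply the shoelace (surveyor's) formula. First the cross-terms c_i = x_i·y_{i+1} − x_{i+1}·y_i:
  335, -167, 79  ⇒  2A = 247, A = 123.5.
Then Σ (x_i + x_{i+1})·c_i = -8398, so x̄ = -8398 / (6·123.5) = -34/3.

-34/3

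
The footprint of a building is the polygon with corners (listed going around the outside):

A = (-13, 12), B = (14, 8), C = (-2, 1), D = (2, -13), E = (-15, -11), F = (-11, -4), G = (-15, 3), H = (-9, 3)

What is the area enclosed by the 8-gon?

A→B: (-13)(8) − (14)(12) = -272
B→C: (14)(1) − (-2)(8) = 30
C→D: (-2)(-13) − (2)(1) = 24
D→E: (2)(-11) − (-15)(-13) = -217
E→F: (-15)(-4) − (-11)(-11) = -61
F→G: (-11)(3) − (-15)(-4) = -93
G→H: (-15)(3) − (-9)(3) = -18
H→A: (-9)(12) − (-13)(3) = -69
Σ = -676
Area = |Σ|/2 = 338.

338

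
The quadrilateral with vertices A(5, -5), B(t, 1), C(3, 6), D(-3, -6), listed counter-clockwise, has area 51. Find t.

Write out the shoelace sum; only the two edges meeting at B involve t:
2·Area = [(5·1 − t·(-5)) + (t·6 − 3·1)] + 45
       = 11·t + 47 = 102
⇒ t = 5.

5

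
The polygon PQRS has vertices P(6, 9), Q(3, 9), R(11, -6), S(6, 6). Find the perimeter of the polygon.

36

|PQ| = √((-3)² + (0)²) = √9 = 3
|QR| = √((8)² + (-15)²) = √289 = 17
|RS| = √((-5)² + (12)²) = √169 = 13
|SP| = √((0)² + (3)²) = √9 = 3
Perimeter = 3 + 17 + 13 + 3 = 36.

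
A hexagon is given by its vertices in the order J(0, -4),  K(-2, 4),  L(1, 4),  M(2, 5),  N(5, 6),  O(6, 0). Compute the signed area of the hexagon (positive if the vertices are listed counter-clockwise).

Σ = (-8) + (-12) + (-3) + (-13) + (-36) + (-24) = -96
Signed area = Σ/2 = -48 (negative ⇒ clockwise traversal).

-48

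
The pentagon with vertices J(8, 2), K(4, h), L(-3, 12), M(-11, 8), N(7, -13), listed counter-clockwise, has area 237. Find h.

11

The doubled signed area Σ (x_i y_{i+1} − x_{i+1} y_i) is linear in h.
With h=0 it equals 353; the coefficient of h is 11 (from the two edges through K).
So 11·h + 353 = 2·237 = 474 ⇒ h = 11.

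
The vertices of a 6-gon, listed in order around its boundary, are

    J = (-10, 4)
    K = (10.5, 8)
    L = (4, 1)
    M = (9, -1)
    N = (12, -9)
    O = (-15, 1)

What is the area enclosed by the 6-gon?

Apply Gauss's area formula: 2A = Σ (x_i·y_{i+1} − x_{i+1}·y_i), indices taken mod 6.
J→K: (-10)(8) − (10.5)(4) = -122
K→L: (10.5)(1) − (4)(8) = -21.5
L→M: (4)(-1) − (9)(1) = -13
M→N: (9)(-9) − (12)(-1) = -69
N→O: (12)(1) − (-15)(-9) = -123
O→J: (-15)(4) − (-10)(1) = -50
Σ = -398.5
Area = |Σ|/2 = 199.25.

199.25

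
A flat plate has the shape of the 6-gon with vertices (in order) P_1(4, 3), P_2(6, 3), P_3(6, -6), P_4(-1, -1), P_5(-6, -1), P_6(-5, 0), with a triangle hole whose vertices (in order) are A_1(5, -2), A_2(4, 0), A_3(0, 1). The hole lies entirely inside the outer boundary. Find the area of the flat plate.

45

Outer boundary:
Apply Gauss's area formula: 2A = Σ (x_i·y_{i+1} − x_{i+1}·y_i), indices taken mod 6.
Σ = (-6) + (-54) + (-12) + (-5) + (-5) + (-15) = -97
Area = |Σ|/2 = 48.5.
Hole:
Σ = (8) + (4) + (-5) = 7
Area = |Σ|/2 = 3.5.
Net area = 48.5 − 3.5 = 45.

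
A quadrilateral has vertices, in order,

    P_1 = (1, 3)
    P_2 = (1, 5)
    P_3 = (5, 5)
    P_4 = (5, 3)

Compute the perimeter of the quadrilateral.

12

|P_1P_2| = √((0)² + (2)²) = √4 = 2
|P_2P_3| = √((4)² + (0)²) = √16 = 4
|P_3P_4| = √((0)² + (-2)²) = √4 = 2
|P_4P_1| = √((-4)² + (0)²) = √16 = 4
Perimeter = 2 + 4 + 2 + 4 = 12.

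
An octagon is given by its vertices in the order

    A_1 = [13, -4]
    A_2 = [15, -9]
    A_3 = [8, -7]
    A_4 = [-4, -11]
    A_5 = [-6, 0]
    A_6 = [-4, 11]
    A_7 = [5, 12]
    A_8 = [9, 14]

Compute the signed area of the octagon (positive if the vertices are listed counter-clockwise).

Apply the shoelace formula: 2A = Σ (x_i·y_{i+1} − x_{i+1}·y_i), indices taken mod 8.
Σ = (-57) + (-33) + (-116) + (-66) + (-66) + (-103) + (-38) + (-218) = -697
Signed area = Σ/2 = -348.5 (negative ⇒ clockwise traversal).

-348.5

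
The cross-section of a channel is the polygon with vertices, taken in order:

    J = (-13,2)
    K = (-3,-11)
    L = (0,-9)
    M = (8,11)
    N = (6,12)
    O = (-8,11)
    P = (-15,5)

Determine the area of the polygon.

300

Apply the shoelace formula: 2A = Σ (x_i·y_{i+1} − x_{i+1}·y_i), indices taken mod 7.
Σ = (149) + (27) + (72) + (30) + (162) + (125) + (35) = 600
Area = |Σ|/2 = 300.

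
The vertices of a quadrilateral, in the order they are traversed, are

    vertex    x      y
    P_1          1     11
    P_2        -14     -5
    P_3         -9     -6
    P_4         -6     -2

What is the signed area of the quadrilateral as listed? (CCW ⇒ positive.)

Apply Gauss's area formula: 2A = Σ (x_i·y_{i+1} − x_{i+1}·y_i), indices taken mod 4.
Σ = (149) + (39) + (-18) + (-64) = 106
Signed area = Σ/2 = 53 (positive ⇒ counter-clockwise traversal).

53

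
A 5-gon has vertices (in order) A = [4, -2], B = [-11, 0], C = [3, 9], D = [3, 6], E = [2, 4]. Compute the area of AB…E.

Apply Gauss's area formula: 2A = Σ (x_i·y_{i+1} − x_{i+1}·y_i), indices taken mod 5.
Cross-terms: -22, -99, -9, 0, -20  ⇒  Σ = -150
Area = |Σ|/2 = 75.

75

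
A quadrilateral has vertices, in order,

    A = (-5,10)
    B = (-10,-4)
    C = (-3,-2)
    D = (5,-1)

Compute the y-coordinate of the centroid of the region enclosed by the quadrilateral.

Apply Gauss's area formula. First the cross-terms c_i = x_i·y_{i+1} − x_{i+1}·y_i:
  120, 8, 13, 45  ⇒  2A = 186, A = 93.
Then Σ (y_i + y_{i+1})·c_i = 1038, so ȳ = 1038 / (6·93) = 173/93.

173/93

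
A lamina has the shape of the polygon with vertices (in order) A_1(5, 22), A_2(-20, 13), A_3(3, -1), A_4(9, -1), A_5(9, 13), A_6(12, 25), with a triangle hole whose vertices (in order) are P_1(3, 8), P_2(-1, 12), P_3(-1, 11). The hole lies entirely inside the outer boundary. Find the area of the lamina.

Outer boundary:
Σ = (505) + (-19) + (6) + (126) + (69) + (139) = 826
Area = |Σ|/2 = 413.
Hole:
Apply Gauss's area formula: 2A = Σ (x_i·y_{i+1} − x_{i+1}·y_i), indices taken mod 3.
P_1→P_2: (3)(12) − (-1)(8) = 44
P_2→P_3: (-1)(11) − (-1)(12) = 1
P_3→P_1: (-1)(8) − (3)(11) = -41
Σ = 4
Area = |Σ|/2 = 2.
Net area = 413 − 2 = 411.

411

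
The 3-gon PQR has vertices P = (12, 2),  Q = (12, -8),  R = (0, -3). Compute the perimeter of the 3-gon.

|PQ| = √((0)² + (-10)²) = √100 = 10
|QR| = √((-12)² + (5)²) = √169 = 13
|RP| = √((12)² + (5)²) = √169 = 13
Perimeter = 10 + 13 + 13 = 36.

36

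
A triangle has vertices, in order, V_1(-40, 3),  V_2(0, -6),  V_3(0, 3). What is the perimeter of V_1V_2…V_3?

|V_1V_2| = √((40)² + (-9)²) = √1681 = 41
|V_2V_3| = √((0)² + (9)²) = √81 = 9
|V_3V_1| = √((-40)² + (0)²) = √1600 = 40
Perimeter = 41 + 9 + 40 = 90.

90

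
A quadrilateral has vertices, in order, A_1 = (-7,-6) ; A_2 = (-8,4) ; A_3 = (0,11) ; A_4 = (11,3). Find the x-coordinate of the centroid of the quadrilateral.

Apply the shoelace (surveyor's) formula. First the cross-terms c_i = x_i·y_{i+1} − x_{i+1}·y_i:
  -76, -88, -121, -45  ⇒  2A = -330, A = -165.
Then Σ (x_i + x_{i+1})·c_i = 333, so x̄ = 333 / (6·(-165)) = -37/110.

-37/110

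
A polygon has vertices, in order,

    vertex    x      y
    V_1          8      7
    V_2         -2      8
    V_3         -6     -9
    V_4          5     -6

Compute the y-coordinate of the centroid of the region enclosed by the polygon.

Apply the shoelace (surveyor's) formula. First the cross-terms c_i = x_i·y_{i+1} − x_{i+1}·y_i:
  78, 66, 81, 83  ⇒  2A = 308, A = 154.
Then Σ (y_i + y_{i+1})·c_i = -28, so ȳ = -28 / (6·154) = -1/33.

-1/33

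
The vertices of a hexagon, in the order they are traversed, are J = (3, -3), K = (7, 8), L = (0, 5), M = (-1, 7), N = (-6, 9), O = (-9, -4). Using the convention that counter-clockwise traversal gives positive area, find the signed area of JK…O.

131

Apply the shoelace (surveyor's) formula: 2A = Σ (x_i·y_{i+1} − x_{i+1}·y_i), indices taken mod 6.
Σ = (45) + (35) + (5) + (33) + (105) + (39) = 262
Signed area = Σ/2 = 131 (positive ⇒ counter-clockwise traversal).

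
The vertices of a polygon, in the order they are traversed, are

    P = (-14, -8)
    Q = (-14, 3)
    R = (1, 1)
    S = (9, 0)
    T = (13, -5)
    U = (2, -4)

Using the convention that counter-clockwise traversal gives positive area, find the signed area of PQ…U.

Apply the surveyor's formula: 2A = Σ (x_i·y_{i+1} − x_{i+1}·y_i), indices taken mod 6.
P→Q: (-14)(3) − (-14)(-8) = -154
Q→R: (-14)(1) − (1)(3) = -17
R→S: (1)(0) − (9)(1) = -9
S→T: (9)(-5) − (13)(0) = -45
T→U: (13)(-4) − (2)(-5) = -42
U→P: (2)(-8) − (-14)(-4) = -72
Σ = -339
Signed area = Σ/2 = -169.5 (negative ⇒ clockwise traversal).

-169.5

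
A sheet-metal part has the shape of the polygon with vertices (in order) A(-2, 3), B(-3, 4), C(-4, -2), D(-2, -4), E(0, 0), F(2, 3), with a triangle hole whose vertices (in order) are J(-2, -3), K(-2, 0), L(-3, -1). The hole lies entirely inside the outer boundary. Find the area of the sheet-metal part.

22

Outer boundary:
Apply Gauss's area formula: 2A = Σ (x_i·y_{i+1} − x_{i+1}·y_i), indices taken mod 6.
Σ = (1) + (22) + (12) + (0) + (0) + (12) = 47
Area = |Σ|/2 = 23.5.
Hole:
Σ = (-6) + (2) + (7) = 3
Area = |Σ|/2 = 1.5.
Net area = 23.5 − 1.5 = 22.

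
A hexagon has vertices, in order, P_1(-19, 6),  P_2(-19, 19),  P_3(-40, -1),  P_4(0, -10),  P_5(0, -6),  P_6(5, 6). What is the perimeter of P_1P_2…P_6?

124

|P_1P_2| = √((0)² + (13)²) = √169 = 13
|P_2P_3| = √((-21)² + (-20)²) = √841 = 29
|P_3P_4| = √((40)² + (-9)²) = √1681 = 41
|P_4P_5| = √((0)² + (4)²) = √16 = 4
|P_5P_6| = √((5)² + (12)²) = √169 = 13
|P_6P_1| = √((-24)² + (0)²) = √576 = 24
Perimeter = 13 + 29 + 41 + 4 + 13 + 24 = 124.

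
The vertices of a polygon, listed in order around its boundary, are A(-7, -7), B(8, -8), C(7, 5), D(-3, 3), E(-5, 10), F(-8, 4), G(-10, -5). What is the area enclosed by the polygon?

Apply the shoelace (surveyor's) formula: 2A = Σ (x_i·y_{i+1} − x_{i+1}·y_i), indices taken mod 7.
Cross-terms: 112, 96, 36, -15, 60, 80, 35  ⇒  Σ = 404
Area = |Σ|/2 = 202.

202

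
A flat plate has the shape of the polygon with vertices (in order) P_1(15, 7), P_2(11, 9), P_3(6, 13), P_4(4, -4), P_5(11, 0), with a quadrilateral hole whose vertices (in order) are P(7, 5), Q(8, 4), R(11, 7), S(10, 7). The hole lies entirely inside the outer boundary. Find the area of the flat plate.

Outer boundary:
Apply Gauss's area formula: 2A = Σ (x_i·y_{i+1} − x_{i+1}·y_i), indices taken mod 5.
Σ = (58) + (89) + (-76) + (44) + (77) = 192
Area = |Σ|/2 = 96.
Hole:
Apply Gauss's area formula: 2A = Σ (x_i·y_{i+1} − x_{i+1}·y_i), indices taken mod 4.
Cross-terms: -12, 12, 7, 1  ⇒  Σ = 8
Area = |Σ|/2 = 4.
Net area = 96 − 4 = 92.

92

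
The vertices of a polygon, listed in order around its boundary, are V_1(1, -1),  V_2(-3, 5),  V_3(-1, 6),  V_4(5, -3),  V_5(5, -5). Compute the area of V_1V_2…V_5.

Apply the shoelace formula: 2A = Σ (x_i·y_{i+1} − x_{i+1}·y_i), indices taken mod 5.
Σ = (2) + (-13) + (-27) + (-10) + (0) = -48
Area = |Σ|/2 = 24.

24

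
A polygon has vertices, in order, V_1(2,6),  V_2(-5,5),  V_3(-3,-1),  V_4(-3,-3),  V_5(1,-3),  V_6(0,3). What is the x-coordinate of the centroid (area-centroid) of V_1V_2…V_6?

Apply the surveyor's formula. First the cross-terms c_i = x_i·y_{i+1} − x_{i+1}·y_i:
  40, 20, 6, 12, 3, -6  ⇒  2A = 75, A = 37.5.
Then Σ (x_i + x_{i+1})·c_i = -349, so x̄ = -349 / (6·37.5) = -349/225.

-349/225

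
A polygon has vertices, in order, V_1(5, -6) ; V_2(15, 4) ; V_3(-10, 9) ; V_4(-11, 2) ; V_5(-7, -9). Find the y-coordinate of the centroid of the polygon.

23/47

Apply Gauss's area formula. First the cross-terms c_i = x_i·y_{i+1} − x_{i+1}·y_i:
  110, 175, 79, 113, 87  ⇒  2A = 564, A = 282.
Then Σ (y_i + y_{i+1})·c_i = 828, so ȳ = 828 / (6·282) = 23/47.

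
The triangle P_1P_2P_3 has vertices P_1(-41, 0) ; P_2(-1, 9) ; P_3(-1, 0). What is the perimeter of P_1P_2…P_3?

|P_1P_2| = √((40)² + (9)²) = √1681 = 41
|P_2P_3| = √((0)² + (-9)²) = √81 = 9
|P_3P_1| = √((-40)² + (0)²) = √1600 = 40
Perimeter = 41 + 9 + 40 = 90.

90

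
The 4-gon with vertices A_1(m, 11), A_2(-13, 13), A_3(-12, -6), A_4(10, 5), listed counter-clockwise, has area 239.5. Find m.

The doubled signed area Σ (x_i y_{i+1} − x_{i+1} y_i) is linear in m.
With m=0 it equals 487; the coefficient of m is 8 (from the two edges through A_1).
So 8·m + 487 = 2·239.5 = 479 ⇒ m = -1.

-1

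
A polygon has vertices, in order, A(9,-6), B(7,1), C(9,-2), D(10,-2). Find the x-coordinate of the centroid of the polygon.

Apply the shoelace (surveyor's) formula. First the cross-terms c_i = x_i·y_{i+1} − x_{i+1}·y_i:
  51, -23, 2, -42  ⇒  2A = -12, A = -6.
Then Σ (x_i + x_{i+1})·c_i = -312, so x̄ = -312 / (6·(-6)) = 26/3.

26/3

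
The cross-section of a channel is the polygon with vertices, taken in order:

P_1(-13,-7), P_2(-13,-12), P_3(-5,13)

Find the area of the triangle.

20

Apply the shoelace (surveyor's) formula: 2A = Σ (x_i·y_{i+1} − x_{i+1}·y_i), indices taken mod 3.
Cross-terms: 65, -229, 204  ⇒  Σ = 40
Area = |Σ|/2 = 20.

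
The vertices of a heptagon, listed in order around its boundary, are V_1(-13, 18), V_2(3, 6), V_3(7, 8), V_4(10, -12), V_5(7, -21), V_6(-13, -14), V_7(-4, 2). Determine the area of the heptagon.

Apply the surveyor's formula: 2A = Σ (x_i·y_{i+1} − x_{i+1}·y_i), indices taken mod 7.
V_1→V_2: (-13)(6) − (3)(18) = -132
V_2→V_3: (3)(8) − (7)(6) = -18
V_3→V_4: (7)(-12) − (10)(8) = -164
V_4→V_5: (10)(-21) − (7)(-12) = -126
V_5→V_6: (7)(-14) − (-13)(-21) = -371
V_6→V_7: (-13)(2) − (-4)(-14) = -82
V_7→V_1: (-4)(18) − (-13)(2) = -46
Σ = -939
Area = |Σ|/2 = 469.5.

469.5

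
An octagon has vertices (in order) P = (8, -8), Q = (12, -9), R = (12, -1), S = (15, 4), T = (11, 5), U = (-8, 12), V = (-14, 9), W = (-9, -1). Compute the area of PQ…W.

328.5

Σ = (24) + (96) + (63) + (31) + (172) + (96) + (95) + (80) = 657
Area = |Σ|/2 = 328.5.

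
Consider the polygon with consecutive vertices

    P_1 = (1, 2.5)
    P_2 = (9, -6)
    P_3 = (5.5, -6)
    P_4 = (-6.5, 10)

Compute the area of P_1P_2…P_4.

29.875

Σ = (-28.5) + (-21) + (16) + (-26.25) = -59.75
Area = |Σ|/2 = 29.875.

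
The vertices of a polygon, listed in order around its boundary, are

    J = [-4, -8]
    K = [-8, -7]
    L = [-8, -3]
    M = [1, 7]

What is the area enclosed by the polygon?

50.5

Cross-terms: -36, -32, -53, 20  ⇒  Σ = -101
Area = |Σ|/2 = 50.5.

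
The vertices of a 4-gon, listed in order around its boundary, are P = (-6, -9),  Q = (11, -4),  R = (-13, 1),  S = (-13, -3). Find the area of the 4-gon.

P→Q: (-6)(-4) − (11)(-9) = 123
Q→R: (11)(1) − (-13)(-4) = -41
R→S: (-13)(-3) − (-13)(1) = 52
S→P: (-13)(-9) − (-6)(-3) = 99
Σ = 233
Area = |Σ|/2 = 116.5.

116.5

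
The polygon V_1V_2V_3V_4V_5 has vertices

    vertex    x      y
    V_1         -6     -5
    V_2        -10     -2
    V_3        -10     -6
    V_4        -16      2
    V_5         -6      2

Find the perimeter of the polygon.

|V_1V_2| = √((-4)² + (3)²) = √25 = 5
|V_2V_3| = √((0)² + (-4)²) = √16 = 4
|V_3V_4| = √((-6)² + (8)²) = √100 = 10
|V_4V_5| = √((10)² + (0)²) = √100 = 10
|V_5V_1| = √((0)² + (-7)²) = √49 = 7
Perimeter = 5 + 4 + 10 + 10 + 7 = 36.

36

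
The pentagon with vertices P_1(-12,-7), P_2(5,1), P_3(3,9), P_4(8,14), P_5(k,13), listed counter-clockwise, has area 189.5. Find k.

The doubled signed area Σ (x_i y_{i+1} − x_{i+1} y_i) is linear in k.
With k=0 it equals 295; the coefficient of k is -21 (from the two edges through P_5).
So -21·k + 295 = 2·189.5 = 379 ⇒ k = -4.

-4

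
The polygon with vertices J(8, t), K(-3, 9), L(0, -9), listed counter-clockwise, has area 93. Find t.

5

Write out the shoelace sum; only the two edges meeting at J involve t:
2·Area = [(0·t − 8·(-9)) + (8·9 − (-3)·t)] + 27
       = 3·t + 171 = 186
⇒ t = 5.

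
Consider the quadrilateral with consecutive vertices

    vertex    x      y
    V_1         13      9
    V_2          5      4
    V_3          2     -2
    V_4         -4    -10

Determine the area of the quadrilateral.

27.5

Cross-terms: 7, -18, -28, 94  ⇒  Σ = 55
Area = |Σ|/2 = 27.5.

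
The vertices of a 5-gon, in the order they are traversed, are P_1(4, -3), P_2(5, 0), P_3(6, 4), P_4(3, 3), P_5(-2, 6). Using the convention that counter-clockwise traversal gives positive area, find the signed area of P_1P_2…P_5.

23.5

Apply the surveyor's formula: 2A = Σ (x_i·y_{i+1} − x_{i+1}·y_i), indices taken mod 5.
Σ = (15) + (20) + (6) + (24) + (-18) = 47
Signed area = Σ/2 = 23.5 (positive ⇒ counter-clockwise traversal).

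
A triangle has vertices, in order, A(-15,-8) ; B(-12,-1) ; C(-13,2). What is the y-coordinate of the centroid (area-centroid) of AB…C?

Apply the surveyor's formula. First the cross-terms c_i = x_i·y_{i+1} − x_{i+1}·y_i:
  -81, -37, 134  ⇒  2A = 16, A = 8.
Then Σ (y_i + y_{i+1})·c_i = -112, so ȳ = -112 / (6·8) = -7/3.

-7/3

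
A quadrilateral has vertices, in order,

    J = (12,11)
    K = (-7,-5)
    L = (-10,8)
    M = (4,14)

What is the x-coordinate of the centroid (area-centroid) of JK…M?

Apply the shoelace (surveyor's) formula. First the cross-terms c_i = x_i·y_{i+1} − x_{i+1}·y_i:
  17, -106, -172, -124  ⇒  2A = -385, A = -192.5.
Then Σ (x_i + x_{i+1})·c_i = 935, so x̄ = 935 / (6·(-192.5)) = -17/21.

-17/21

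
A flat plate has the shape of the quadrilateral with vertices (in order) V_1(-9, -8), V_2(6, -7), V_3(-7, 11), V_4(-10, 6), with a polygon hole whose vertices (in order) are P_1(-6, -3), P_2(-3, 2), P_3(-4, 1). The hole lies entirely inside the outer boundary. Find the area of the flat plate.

Outer boundary:
Σ = (111) + (17) + (68) + (134) = 330
Area = |Σ|/2 = 165.
Hole:
Apply Gauss's area formula: 2A = Σ (x_i·y_{i+1} − x_{i+1}·y_i), indices taken mod 3.
Σ = (-21) + (5) + (18) = 2
Area = |Σ|/2 = 1.
Net area = 165 − 1 = 164.

164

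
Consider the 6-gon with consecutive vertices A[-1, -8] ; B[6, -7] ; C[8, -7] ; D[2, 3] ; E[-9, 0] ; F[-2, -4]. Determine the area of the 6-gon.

Σ = (55) + (14) + (38) + (27) + (36) + (12) = 182
Area = |Σ|/2 = 91.

91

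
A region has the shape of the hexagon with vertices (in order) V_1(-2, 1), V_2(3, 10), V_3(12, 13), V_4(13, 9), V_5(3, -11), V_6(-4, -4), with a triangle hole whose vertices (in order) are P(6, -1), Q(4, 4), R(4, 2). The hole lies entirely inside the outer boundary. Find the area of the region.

Outer boundary:
Apply the surveyor's formula: 2A = Σ (x_i·y_{i+1} − x_{i+1}·y_i), indices taken mod 6.
V_1→V_2: (-2)(10) − (3)(1) = -23
V_2→V_3: (3)(13) − (12)(10) = -81
V_3→V_4: (12)(9) − (13)(13) = -61
V_4→V_5: (13)(-11) − (3)(9) = -170
V_5→V_6: (3)(-4) − (-4)(-11) = -56
V_6→V_1: (-4)(1) − (-2)(-4) = -12
Σ = -403
Area = |Σ|/2 = 201.5.
Hole:
Apply the surveyor's formula: 2A = Σ (x_i·y_{i+1} − x_{i+1}·y_i), indices taken mod 3.
Σ = (28) + (-8) + (-16) = 4
Area = |Σ|/2 = 2.
Net area = 201.5 − 2 = 199.5.

199.5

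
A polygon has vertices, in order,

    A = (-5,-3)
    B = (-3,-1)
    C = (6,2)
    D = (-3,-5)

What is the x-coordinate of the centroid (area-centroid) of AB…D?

Apply Gauss's area formula. First the cross-terms c_i = x_i·y_{i+1} − x_{i+1}·y_i:
  -4, 0, -24, -16  ⇒  2A = -44, A = -22.
Then Σ (x_i + x_{i+1})·c_i = 88, so x̄ = 88 / (6·(-22)) = -2/3.

-2/3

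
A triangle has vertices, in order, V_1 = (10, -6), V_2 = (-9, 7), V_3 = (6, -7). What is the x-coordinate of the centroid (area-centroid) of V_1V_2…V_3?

7/3

Apply Gauss's area formula. First the cross-terms c_i = x_i·y_{i+1} − x_{i+1}·y_i:
  16, 21, 34  ⇒  2A = 71, A = 35.5.
Then Σ (x_i + x_{i+1})·c_i = 497, so x̄ = 497 / (6·35.5) = 7/3.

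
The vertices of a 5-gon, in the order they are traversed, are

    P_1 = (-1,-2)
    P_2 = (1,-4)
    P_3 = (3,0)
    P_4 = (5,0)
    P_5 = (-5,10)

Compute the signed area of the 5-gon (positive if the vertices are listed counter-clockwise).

Apply the shoelace (surveyor's) formula: 2A = Σ (x_i·y_{i+1} − x_{i+1}·y_i), indices taken mod 5.
Cross-terms: 6, 12, 0, 50, 20  ⇒  Σ = 88
Signed area = Σ/2 = 44 (positive ⇒ counter-clockwise traversal).

44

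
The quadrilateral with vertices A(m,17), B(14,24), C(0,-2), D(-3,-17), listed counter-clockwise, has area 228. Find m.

19

Write out the shoelace sum; only the two edges meeting at A involve m:
2·Area = [((-3)·17 − m·(-17)) + (m·24 − 14·17)] + -34
       = 41·m + -323 = 456
⇒ m = 19.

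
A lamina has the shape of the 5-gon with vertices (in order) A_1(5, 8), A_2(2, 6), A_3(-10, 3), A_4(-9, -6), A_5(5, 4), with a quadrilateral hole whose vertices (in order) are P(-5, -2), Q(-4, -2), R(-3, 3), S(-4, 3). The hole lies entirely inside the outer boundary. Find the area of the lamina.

85.5

Outer boundary:
Σ = (14) + (66) + (87) + (-6) + (20) = 181
Area = |Σ|/2 = 90.5.
Hole:
Apply the shoelace formula: 2A = Σ (x_i·y_{i+1} − x_{i+1}·y_i), indices taken mod 4.
P→Q: (-5)(-2) − (-4)(-2) = 2
Q→R: (-4)(3) − (-3)(-2) = -18
R→S: (-3)(3) − (-4)(3) = 3
S→P: (-4)(-2) − (-5)(3) = 23
Σ = 10
Area = |Σ|/2 = 5.
Net area = 90.5 − 5 = 85.5.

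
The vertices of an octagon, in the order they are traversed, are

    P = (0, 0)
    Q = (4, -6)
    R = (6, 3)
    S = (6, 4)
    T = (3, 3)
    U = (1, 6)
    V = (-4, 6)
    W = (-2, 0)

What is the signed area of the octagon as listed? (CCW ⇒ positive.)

58.5

Cross-terms: 0, 48, 6, 6, 15, 30, 12, 0  ⇒  Σ = 117
Signed area = Σ/2 = 58.5 (positive ⇒ counter-clockwise traversal).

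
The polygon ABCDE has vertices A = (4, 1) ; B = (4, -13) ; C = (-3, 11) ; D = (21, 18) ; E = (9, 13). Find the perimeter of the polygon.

90

|AB| = √((0)² + (-14)²) = √196 = 14
|BC| = √((-7)² + (24)²) = √625 = 25
|CD| = √((24)² + (7)²) = √625 = 25
|DE| = √((-12)² + (-5)²) = √169 = 13
|EA| = √((-5)² + (-12)²) = √169 = 13
Perimeter = 14 + 25 + 25 + 13 + 13 = 90.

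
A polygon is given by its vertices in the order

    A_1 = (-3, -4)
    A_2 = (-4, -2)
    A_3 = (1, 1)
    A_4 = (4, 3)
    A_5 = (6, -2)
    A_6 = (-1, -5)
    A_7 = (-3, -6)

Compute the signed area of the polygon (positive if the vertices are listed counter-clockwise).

-43

Cross-terms: -10, -2, -1, -26, -32, -9, -6  ⇒  Σ = -86
Signed area = Σ/2 = -43 (negative ⇒ clockwise traversal).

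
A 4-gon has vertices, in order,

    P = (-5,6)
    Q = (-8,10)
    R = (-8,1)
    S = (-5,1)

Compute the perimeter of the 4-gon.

22

|PQ| = √((-3)² + (4)²) = √25 = 5
|QR| = √((0)² + (-9)²) = √81 = 9
|RS| = √((3)² + (0)²) = √9 = 3
|SP| = √((0)² + (5)²) = √25 = 5
Perimeter = 5 + 9 + 3 + 5 = 22.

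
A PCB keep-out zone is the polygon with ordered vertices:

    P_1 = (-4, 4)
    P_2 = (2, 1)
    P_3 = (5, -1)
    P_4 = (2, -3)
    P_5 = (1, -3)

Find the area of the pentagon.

Apply the surveyor's formula: 2A = Σ (x_i·y_{i+1} − x_{i+1}·y_i), indices taken mod 5.
Σ = (-12) + (-7) + (-13) + (-3) + (-8) = -43
Area = |Σ|/2 = 21.5.

21.5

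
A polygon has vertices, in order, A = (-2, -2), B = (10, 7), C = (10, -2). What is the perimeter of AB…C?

|AB| = √((12)² + (9)²) = √225 = 15
|BC| = √((0)² + (-9)²) = √81 = 9
|CA| = √((-12)² + (0)²) = √144 = 12
Perimeter = 15 + 9 + 12 = 36.

36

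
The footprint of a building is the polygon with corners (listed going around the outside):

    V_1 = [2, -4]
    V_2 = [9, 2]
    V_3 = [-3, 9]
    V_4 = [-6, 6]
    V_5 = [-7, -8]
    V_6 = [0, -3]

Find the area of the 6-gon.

140

Apply the surveyor's formula: 2A = Σ (x_i·y_{i+1} − x_{i+1}·y_i), indices taken mod 6.
Σ = (40) + (87) + (36) + (90) + (21) + (6) = 280
Area = |Σ|/2 = 140.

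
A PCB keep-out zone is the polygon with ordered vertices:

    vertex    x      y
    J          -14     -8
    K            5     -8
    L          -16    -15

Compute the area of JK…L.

Apply the shoelace (surveyor's) formula: 2A = Σ (x_i·y_{i+1} − x_{i+1}·y_i), indices taken mod 3.
Cross-terms: 152, -203, -82  ⇒  Σ = -133
Area = |Σ|/2 = 66.5.

66.5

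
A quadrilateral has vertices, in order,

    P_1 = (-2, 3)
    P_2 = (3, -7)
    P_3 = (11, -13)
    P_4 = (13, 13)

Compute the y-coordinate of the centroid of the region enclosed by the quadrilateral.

Apply Gauss's area formula. First the cross-terms c_i = x_i·y_{i+1} − x_{i+1}·y_i:
  5, 38, 312, 65  ⇒  2A = 420, A = 210.
Then Σ (y_i + y_{i+1})·c_i = 260, so ȳ = 260 / (6·210) = 13/63.

13/63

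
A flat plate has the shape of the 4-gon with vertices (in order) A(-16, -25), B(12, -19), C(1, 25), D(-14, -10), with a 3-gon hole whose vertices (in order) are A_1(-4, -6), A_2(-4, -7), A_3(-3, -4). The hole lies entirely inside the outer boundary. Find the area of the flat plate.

726

Outer boundary:
Apply the shoelace formula: 2A = Σ (x_i·y_{i+1} − x_{i+1}·y_i), indices taken mod 4.
A→B: (-16)(-19) − (12)(-25) = 604
B→C: (12)(25) − (1)(-19) = 319
C→D: (1)(-10) − (-14)(25) = 340
D→A: (-14)(-25) − (-16)(-10) = 190
Σ = 1453
Area = |Σ|/2 = 726.5.
Hole:
Σ = (4) + (-5) + (2) = 1
Area = |Σ|/2 = 0.5.
Net area = 726.5 − 0.5 = 726.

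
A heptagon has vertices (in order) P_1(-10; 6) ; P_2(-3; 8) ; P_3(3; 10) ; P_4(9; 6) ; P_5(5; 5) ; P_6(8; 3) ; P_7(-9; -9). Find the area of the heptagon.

Cross-terms: -62, -54, -72, 15, -25, -45, -144  ⇒  Σ = -387
Area = |Σ|/2 = 193.5.

193.5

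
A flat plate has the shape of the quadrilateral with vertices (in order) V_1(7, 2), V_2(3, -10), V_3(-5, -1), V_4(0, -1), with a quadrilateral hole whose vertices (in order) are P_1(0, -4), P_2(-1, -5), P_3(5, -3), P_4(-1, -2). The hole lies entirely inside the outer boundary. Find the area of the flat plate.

51

Outer boundary:
Apply the surveyor's formula: 2A = Σ (x_i·y_{i+1} − x_{i+1}·y_i), indices taken mod 4.
Cross-terms: -76, -53, 5, 7  ⇒  Σ = -117
Area = |Σ|/2 = 58.5.
Hole:
P_1→P_2: (0)(-5) − (-1)(-4) = -4
P_2→P_3: (-1)(-3) − (5)(-5) = 28
P_3→P_4: (5)(-2) − (-1)(-3) = -13
P_4→P_1: (-1)(-4) − (0)(-2) = 4
Σ = 15
Area = |Σ|/2 = 7.5.
Net area = 58.5 − 7.5 = 51.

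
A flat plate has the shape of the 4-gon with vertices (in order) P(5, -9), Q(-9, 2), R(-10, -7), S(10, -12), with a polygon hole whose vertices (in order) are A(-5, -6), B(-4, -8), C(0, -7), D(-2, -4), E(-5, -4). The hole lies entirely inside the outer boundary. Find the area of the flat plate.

72

Outer boundary:
Apply the shoelace formula: 2A = Σ (x_i·y_{i+1} − x_{i+1}·y_i), indices taken mod 4.
P→Q: (5)(2) − (-9)(-9) = -71
Q→R: (-9)(-7) − (-10)(2) = 83
R→S: (-10)(-12) − (10)(-7) = 190
S→P: (10)(-9) − (5)(-12) = -30
Σ = 172
Area = |Σ|/2 = 86.
Hole:
Apply the shoelace (surveyor's) formula: 2A = Σ (x_i·y_{i+1} − x_{i+1}·y_i), indices taken mod 5.
A→B: (-5)(-8) − (-4)(-6) = 16
B→C: (-4)(-7) − (0)(-8) = 28
C→D: (0)(-4) − (-2)(-7) = -14
D→E: (-2)(-4) − (-5)(-4) = -12
E→A: (-5)(-6) − (-5)(-4) = 10
Σ = 28
Area = |Σ|/2 = 14.
Net area = 86 − 14 = 72.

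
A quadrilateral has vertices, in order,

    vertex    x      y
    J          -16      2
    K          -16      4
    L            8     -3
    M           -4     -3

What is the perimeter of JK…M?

|JK| = √((0)² + (2)²) = √4 = 2
|KL| = √((24)² + (-7)²) = √625 = 25
|LM| = √((-12)² + (0)²) = √144 = 12
|MJ| = √((-12)² + (5)²) = √169 = 13
Perimeter = 2 + 25 + 12 + 13 = 52.

52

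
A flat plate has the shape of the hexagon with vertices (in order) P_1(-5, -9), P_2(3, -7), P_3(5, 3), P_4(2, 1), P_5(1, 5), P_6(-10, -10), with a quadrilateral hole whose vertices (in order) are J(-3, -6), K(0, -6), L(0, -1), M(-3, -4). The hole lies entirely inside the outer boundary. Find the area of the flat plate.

Outer boundary:
Σ = (62) + (44) + (-1) + (9) + (40) + (40) = 194
Area = |Σ|/2 = 97.
Hole:
Σ = (18) + (0) + (-3) + (6) = 21
Area = |Σ|/2 = 10.5.
Net area = 97 − 10.5 = 86.5.

86.5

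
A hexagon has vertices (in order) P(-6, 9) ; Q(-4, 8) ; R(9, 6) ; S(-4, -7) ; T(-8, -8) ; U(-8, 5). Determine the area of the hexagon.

158.5

Cross-terms: -12, -96, -39, -24, -104, -42  ⇒  Σ = -317
Area = |Σ|/2 = 158.5.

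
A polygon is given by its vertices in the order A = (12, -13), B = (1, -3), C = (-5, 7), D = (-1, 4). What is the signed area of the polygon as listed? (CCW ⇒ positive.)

Apply the shoelace (surveyor's) formula: 2A = Σ (x_i·y_{i+1} − x_{i+1}·y_i), indices taken mod 4.
Σ = (-23) + (-8) + (-13) + (-35) = -79
Signed area = Σ/2 = -39.5 (negative ⇒ clockwise traversal).

-39.5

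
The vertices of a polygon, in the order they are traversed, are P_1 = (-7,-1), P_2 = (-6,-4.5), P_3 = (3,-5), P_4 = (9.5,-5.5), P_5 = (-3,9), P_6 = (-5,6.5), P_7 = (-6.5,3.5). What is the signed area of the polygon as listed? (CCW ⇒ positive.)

Apply the surveyor's formula: 2A = Σ (x_i·y_{i+1} − x_{i+1}·y_i), indices taken mod 7.
Σ = (25.5) + (43.5) + (31) + (69) + (25.5) + (24.75) + (31) = 250.25
Signed area = Σ/2 = 125.125 (positive ⇒ counter-clockwise traversal).

125.125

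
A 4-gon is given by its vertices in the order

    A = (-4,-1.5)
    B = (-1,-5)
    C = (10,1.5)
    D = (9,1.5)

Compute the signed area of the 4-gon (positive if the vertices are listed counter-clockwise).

Apply Gauss's area formula: 2A = Σ (x_i·y_{i+1} − x_{i+1}·y_i), indices taken mod 4.
Cross-terms: 18.5, 48.5, 1.5, -7.5  ⇒  Σ = 61
Signed area = Σ/2 = 30.5 (positive ⇒ counter-clockwise traversal).

30.5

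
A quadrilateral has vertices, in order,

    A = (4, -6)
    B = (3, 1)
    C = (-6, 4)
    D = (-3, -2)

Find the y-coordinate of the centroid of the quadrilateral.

-2/3

Apply Gauss's area formula. First the cross-terms c_i = x_i·y_{i+1} − x_{i+1}·y_i:
  22, 18, 24, 26  ⇒  2A = 90, A = 45.
Then Σ (y_i + y_{i+1})·c_i = -180, so ȳ = -180 / (6·45) = -2/3.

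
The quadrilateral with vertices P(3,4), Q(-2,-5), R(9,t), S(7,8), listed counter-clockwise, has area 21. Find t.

8

The doubled signed area Σ (x_i y_{i+1} − x_{i+1} y_i) is linear in t.
With t=0 it equals 114; the coefficient of t is -9 (from the two edges through R).
So -9·t + 114 = 2·21 = 42 ⇒ t = 8.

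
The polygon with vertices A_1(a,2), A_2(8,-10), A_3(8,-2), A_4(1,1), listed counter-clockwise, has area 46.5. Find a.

Write out the shoelace sum; only the two edges meeting at A_1 involve a:
2·Area = [(1·2 − a·1) + (a·(-10) − 8·2)] + 74
       = -11·a + 60 = 93
⇒ a = -3.

-3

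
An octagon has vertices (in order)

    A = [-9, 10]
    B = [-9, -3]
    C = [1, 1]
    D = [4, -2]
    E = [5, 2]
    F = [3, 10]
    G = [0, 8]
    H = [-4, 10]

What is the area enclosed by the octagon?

Apply the surveyor's formula: 2A = Σ (x_i·y_{i+1} − x_{i+1}·y_i), indices taken mod 8.
Σ = (117) + (-6) + (-6) + (18) + (44) + (24) + (32) + (50) = 273
Area = |Σ|/2 = 136.5.

136.5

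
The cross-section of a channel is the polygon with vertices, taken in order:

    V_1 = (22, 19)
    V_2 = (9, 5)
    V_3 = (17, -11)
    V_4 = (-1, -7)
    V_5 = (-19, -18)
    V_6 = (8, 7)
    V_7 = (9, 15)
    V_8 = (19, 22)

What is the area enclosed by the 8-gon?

316

V_1→V_2: (22)(5) − (9)(19) = -61
V_2→V_3: (9)(-11) − (17)(5) = -184
V_3→V_4: (17)(-7) − (-1)(-11) = -130
V_4→V_5: (-1)(-18) − (-19)(-7) = -115
V_5→V_6: (-19)(7) − (8)(-18) = 11
V_6→V_7: (8)(15) − (9)(7) = 57
V_7→V_8: (9)(22) − (19)(15) = -87
V_8→V_1: (19)(19) − (22)(22) = -123
Σ = -632
Area = |Σ|/2 = 316.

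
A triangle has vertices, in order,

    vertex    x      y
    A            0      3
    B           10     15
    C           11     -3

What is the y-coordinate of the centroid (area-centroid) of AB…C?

5

Apply Gauss's area formula. First the cross-terms c_i = x_i·y_{i+1} − x_{i+1}·y_i:
  -30, -195, 33  ⇒  2A = -192, A = -96.
Then Σ (y_i + y_{i+1})·c_i = -2880, so ȳ = -2880 / (6·(-96)) = 5.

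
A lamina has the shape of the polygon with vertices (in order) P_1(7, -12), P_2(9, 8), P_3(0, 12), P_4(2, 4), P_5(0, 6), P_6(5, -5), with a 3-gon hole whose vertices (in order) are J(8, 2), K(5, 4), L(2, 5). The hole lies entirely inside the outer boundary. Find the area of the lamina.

101

Outer boundary:
Cross-terms: 164, 108, -24, 12, -30, -25  ⇒  Σ = 205
Area = |Σ|/2 = 102.5.
Hole:
Apply the surveyor's formula: 2A = Σ (x_i·y_{i+1} − x_{i+1}·y_i), indices taken mod 3.
J→K: (8)(4) − (5)(2) = 22
K→L: (5)(5) − (2)(4) = 17
L→J: (2)(2) − (8)(5) = -36
Σ = 3
Area = |Σ|/2 = 1.5.
Net area = 102.5 − 1.5 = 101.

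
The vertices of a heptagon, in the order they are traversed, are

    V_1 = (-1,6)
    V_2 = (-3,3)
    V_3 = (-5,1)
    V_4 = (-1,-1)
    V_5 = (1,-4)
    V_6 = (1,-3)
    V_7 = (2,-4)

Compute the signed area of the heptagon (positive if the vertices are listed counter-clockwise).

24.5

Apply the shoelace (surveyor's) formula: 2A = Σ (x_i·y_{i+1} − x_{i+1}·y_i), indices taken mod 7.
Σ = (15) + (12) + (6) + (5) + (1) + (2) + (8) = 49
Signed area = Σ/2 = 24.5 (positive ⇒ counter-clockwise traversal).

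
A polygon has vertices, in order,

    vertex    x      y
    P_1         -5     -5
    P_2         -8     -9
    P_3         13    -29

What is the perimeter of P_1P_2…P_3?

|P_1P_2| = √((-3)² + (-4)²) = √25 = 5
|P_2P_3| = √((21)² + (-20)²) = √841 = 29
|P_3P_1| = √((-18)² + (24)²) = √900 = 30
Perimeter = 5 + 29 + 30 = 64.

64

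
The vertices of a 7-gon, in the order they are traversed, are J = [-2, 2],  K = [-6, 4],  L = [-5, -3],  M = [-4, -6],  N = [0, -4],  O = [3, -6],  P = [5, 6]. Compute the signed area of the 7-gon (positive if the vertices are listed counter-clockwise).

79

Apply the shoelace (surveyor's) formula: 2A = Σ (x_i·y_{i+1} − x_{i+1}·y_i), indices taken mod 7.
Σ = (4) + (38) + (18) + (16) + (12) + (48) + (22) = 158
Signed area = Σ/2 = 79 (positive ⇒ counter-clockwise traversal).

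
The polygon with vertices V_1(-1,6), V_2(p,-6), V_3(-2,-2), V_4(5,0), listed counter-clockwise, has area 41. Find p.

Write out the shoelace sum; only the two edges meeting at V_2 involve p:
2·Area = [((-1)·(-6) − p·6) + (p·(-2) − (-2)·(-6))] + 40
       = -8·p + 34 = 82
⇒ p = -6.

-6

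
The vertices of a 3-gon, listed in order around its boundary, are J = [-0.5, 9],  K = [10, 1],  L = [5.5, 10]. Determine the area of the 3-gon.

Apply the shoelace (surveyor's) formula: 2A = Σ (x_i·y_{i+1} − x_{i+1}·y_i), indices taken mod 3.
Σ = (-90.5) + (94.5) + (54.5) = 58.5
Area = |Σ|/2 = 29.25.

29.25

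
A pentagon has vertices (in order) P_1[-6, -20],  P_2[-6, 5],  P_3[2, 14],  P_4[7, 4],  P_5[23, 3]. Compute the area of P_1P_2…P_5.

Cross-terms: -150, -94, -90, -71, -442  ⇒  Σ = -847
Area = |Σ|/2 = 423.5.

423.5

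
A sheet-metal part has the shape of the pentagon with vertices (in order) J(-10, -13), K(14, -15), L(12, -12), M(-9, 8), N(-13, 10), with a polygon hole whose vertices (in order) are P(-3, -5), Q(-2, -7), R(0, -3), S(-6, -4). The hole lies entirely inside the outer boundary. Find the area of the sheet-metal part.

299

Outer boundary:
Apply the shoelace formula: 2A = Σ (x_i·y_{i+1} − x_{i+1}·y_i), indices taken mod 5.
Σ = (332) + (12) + (-12) + (14) + (269) = 615
Area = |Σ|/2 = 307.5.
Hole:
Σ = (11) + (6) + (-18) + (18) = 17
Area = |Σ|/2 = 8.5.
Net area = 307.5 − 8.5 = 299.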